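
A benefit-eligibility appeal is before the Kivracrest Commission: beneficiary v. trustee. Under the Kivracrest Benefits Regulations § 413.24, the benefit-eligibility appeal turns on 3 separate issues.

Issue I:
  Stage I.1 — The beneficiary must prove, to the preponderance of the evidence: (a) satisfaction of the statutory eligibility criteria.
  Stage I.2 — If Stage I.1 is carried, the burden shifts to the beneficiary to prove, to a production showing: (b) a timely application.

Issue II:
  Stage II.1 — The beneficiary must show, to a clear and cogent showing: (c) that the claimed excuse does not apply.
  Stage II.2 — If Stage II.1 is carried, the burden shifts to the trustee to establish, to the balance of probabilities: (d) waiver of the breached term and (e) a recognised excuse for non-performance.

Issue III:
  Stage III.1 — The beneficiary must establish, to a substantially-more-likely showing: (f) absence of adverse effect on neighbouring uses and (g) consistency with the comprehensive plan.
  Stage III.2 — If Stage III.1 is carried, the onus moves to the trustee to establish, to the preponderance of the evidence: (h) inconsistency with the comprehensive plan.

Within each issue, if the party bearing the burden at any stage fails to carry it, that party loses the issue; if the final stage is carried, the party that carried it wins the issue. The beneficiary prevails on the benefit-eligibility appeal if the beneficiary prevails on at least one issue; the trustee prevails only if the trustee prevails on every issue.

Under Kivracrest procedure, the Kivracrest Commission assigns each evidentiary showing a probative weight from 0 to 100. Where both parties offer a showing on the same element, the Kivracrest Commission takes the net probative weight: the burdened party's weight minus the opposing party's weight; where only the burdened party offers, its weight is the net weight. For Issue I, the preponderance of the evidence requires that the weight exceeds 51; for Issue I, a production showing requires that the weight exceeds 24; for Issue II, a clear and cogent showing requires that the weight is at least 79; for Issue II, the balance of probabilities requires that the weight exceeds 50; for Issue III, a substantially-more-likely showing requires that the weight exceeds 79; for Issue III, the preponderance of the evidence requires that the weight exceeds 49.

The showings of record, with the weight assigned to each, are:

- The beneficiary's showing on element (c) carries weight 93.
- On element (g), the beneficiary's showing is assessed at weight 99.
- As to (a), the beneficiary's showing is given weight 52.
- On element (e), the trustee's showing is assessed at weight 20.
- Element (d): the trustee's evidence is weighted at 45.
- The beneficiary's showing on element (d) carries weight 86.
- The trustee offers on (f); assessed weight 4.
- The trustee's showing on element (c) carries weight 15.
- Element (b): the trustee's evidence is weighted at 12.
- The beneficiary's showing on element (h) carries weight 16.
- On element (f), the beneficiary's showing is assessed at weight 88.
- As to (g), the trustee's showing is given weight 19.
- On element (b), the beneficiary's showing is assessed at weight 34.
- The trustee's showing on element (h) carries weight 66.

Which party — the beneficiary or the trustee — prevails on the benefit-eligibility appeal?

trustee

— Issue I —
Stage I.1 (beneficiary, the preponderance of the evidence, weight exceeds 51): (a) 52 > 51 — meets.
  Stage I.1 is satisfied; the beneficiary continues to bear the burden.
Stage I.2 (beneficiary, a production showing, weight exceeds 24): (b) net 34−12=22 ≤ 24 — fails.
  Stage I.2 not carried; the beneficiary fails its burden.
The trustee prevails on this issue.
— Issue II —
Stage II.1 — burden on beneficiary; standard: a clear and cogent showing (weight is at least 79).
    (c): 93 − 15 = 78 < 79 [not met]
  Not every element is met, so the beneficiary fails to carry Stage II.1.
The trustee prevails on this issue.
— Issue III —
Stage III.1 (beneficiary, a substantially-more-likely showing, weight exceeds 79): (f) net 88−4=84 > 79 — meets; (g) net 99−19=80 > 79 — meets.
  All elements met. The burden passes to the trustee.
Stage III.2 (trustee, the preponderance of the evidence, weight exceeds 49): (h) net 66−16=50 > 49 — meets.
  The trustee carries the last stage.
Every stage carried; the trustee prevails on this issue.
Per-issue: Issue I → trustee; Issue II → trustee; Issue III → trustee. The beneficiary must prevail on at least one issue; overall, the trustee prevails.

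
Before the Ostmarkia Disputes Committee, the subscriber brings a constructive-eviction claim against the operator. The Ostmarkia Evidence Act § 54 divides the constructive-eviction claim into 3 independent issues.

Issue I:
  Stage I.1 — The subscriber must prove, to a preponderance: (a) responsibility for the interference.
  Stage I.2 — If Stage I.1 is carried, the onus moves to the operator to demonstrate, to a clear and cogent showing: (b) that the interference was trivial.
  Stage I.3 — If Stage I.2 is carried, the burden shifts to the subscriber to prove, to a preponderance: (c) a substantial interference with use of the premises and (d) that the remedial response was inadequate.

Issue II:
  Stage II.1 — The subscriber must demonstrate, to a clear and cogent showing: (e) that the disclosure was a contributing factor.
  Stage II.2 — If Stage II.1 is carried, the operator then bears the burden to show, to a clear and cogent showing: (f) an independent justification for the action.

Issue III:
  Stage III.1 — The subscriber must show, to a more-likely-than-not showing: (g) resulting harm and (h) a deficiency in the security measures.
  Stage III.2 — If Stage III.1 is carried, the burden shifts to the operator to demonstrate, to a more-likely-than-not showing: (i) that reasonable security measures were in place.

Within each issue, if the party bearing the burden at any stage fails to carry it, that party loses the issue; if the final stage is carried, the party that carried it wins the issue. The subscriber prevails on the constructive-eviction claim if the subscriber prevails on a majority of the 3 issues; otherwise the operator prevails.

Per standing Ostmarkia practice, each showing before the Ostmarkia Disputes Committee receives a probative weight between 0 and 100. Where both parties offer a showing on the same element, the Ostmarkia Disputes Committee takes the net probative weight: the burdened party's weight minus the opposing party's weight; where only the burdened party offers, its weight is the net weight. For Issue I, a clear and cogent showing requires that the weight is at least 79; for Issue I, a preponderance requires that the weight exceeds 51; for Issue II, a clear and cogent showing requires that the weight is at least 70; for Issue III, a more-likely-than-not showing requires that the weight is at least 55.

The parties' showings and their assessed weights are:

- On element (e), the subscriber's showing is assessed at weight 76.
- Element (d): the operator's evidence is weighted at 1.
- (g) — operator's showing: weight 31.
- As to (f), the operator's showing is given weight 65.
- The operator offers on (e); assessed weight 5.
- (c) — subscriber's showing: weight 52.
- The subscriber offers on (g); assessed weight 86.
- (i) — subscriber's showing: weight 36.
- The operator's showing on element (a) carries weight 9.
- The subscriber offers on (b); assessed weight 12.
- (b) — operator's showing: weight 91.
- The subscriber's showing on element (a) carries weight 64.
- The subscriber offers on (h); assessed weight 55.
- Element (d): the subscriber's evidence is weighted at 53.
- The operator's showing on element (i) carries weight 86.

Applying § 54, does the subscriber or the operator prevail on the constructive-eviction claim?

— Issue I —
Stage I.1 (subscriber, a preponderance, weight exceeds 51): (a) net 64−9=55 > 51 — meets.
  Stage I.1 carried; the burden shifts to the operator.
Stage I.2 (operator, a clear and cogent showing, weight is at least 79): (b) net 91−12=79 ≥ 79 — meets.
  The operator carries Stage I.2; the subscriber now bears the burden.
Stage I.3 (subscriber, a preponderance, weight exceeds 51): (c) 52 > 51 — meets; (d) net 53−1=52 > 51 — meets.
  Stage I.3 carried; the final stage is satisfied.
Every stage carried; the subscriber prevails on this issue.
— Issue II —
Stage II.1 — burden on subscriber; standard: a clear and cogent showing (weight is at least 70).
    (e): 76 − 5 = 71 ≥ 70 [met]
  All elements met. The burden passes to the operator.
Stage II.2 — burden on operator; standard: a clear and cogent showing (weight is at least 70).
    (f): 65 < 70 [not met]
  The operator does not carry Stage II.2.
So the subscriber prevails on this issue.
— Issue III —
Stage III.1 (subscriber, a more-likely-than-not showing, weight is at least 55): (g) net 86−31=55 ≥ 55 — meets; (h) 55 ≥ 55 — meets.
  Stage III.1 is satisfied; the onus moves to the operator.
Stage III.2 (operator, a more-likely-than-not showing, weight is at least 55): (i) net 86−36=50 < 55 — fails.
  Not every element is met, so the operator fails to carry Stage III.2.
The subscriber prevails on this issue.
Per-issue: Issue I → subscriber; Issue II → subscriber; Issue III → subscriber. The subscriber must prevail on a majority of issues; overall, the subscriber prevails.

subscriber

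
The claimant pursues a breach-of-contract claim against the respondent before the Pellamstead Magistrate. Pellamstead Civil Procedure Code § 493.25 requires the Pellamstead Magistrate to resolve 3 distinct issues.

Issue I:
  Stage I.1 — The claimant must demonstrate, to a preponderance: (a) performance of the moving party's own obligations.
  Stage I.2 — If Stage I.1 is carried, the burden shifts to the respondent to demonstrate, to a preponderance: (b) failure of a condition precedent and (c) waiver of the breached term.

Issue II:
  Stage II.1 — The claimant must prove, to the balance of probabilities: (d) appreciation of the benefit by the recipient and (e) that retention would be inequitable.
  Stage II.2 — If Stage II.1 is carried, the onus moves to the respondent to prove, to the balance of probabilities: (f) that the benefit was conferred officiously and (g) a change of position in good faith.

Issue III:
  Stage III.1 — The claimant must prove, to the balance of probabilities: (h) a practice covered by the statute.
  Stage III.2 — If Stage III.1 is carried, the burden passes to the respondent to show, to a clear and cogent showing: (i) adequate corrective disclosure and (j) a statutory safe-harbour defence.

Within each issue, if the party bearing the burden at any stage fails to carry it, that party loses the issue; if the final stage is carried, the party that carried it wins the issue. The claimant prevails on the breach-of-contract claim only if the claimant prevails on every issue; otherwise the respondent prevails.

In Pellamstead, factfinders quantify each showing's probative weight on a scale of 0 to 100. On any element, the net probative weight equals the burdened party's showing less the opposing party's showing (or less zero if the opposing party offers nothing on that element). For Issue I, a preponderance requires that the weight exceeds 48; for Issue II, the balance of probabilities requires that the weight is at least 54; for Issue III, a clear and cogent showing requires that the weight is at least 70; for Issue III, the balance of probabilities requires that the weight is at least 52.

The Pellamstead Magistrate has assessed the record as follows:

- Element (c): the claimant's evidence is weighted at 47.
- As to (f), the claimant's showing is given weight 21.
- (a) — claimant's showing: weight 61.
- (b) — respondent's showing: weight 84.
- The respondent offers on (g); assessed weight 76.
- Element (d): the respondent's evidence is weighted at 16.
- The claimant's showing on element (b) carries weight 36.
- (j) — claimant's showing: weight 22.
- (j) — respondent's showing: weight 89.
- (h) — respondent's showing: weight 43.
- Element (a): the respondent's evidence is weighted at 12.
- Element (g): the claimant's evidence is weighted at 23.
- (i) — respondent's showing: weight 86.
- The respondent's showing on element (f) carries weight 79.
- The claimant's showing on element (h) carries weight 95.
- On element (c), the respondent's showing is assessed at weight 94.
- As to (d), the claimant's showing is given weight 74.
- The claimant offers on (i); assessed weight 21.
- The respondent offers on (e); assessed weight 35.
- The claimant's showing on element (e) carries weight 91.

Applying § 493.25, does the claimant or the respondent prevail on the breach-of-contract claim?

claimant

— Issue I —
Stage I.1 — burden on claimant; standard: a preponderance (weight exceeds 48).
    (a): 61 − 12 = 49 > 48 [met]
  The claimant carries Stage I.1; the respondent now bears the burden.
Stage I.2 — burden on respondent; standard: a preponderance (weight exceeds 48).
    (b): 84 − 36 = 48 ≤ 48 [not met]
    (c): 94 − 47 = 47 ≤ 48 [not met]
  The respondent does not carry Stage I.2.
The analysis ends at Stage I.2; the claimant prevails on this issue.
— Issue II —
Stage II.1 — burden on claimant; standard: the balance of probabilities (weight is at least 54).
    (d): 74 − 16 = 58 ≥ 54 [met]
    (e): 91 − 35 = 56 ≥ 54 [met]
  All elements met. The burden passes to the respondent.
Stage II.2 — burden on respondent; standard: the balance of probabilities (weight is at least 54).
    (f): 79 − 21 = 58 ≥ 54 [met]
    (g): 76 − 23 = 53 < 54 [not met]
  The respondent does not carry Stage II.2.
The analysis ends at Stage II.2; the claimant prevails on this issue.
— Issue III —
At Stage III.1 the claimant must meet the balance of probabilities (weight is at least 52): on (h) the weight is 95 less the opposing 43 gives net 52, which does reach 52, so (h) meets the standard.
  All elements met. The burden passes to the respondent.
At Stage III.2 the respondent must meet a clear and cogent showing (weight is at least 70): on (i) the weight is 86 less the opposing 21 gives net 65, < 70, so (i) does not meet the standard; on (j) the weight is 89 less the opposing 22 gives net 67, which does not reach 70, so (j) does not meet the standard.
  Not every element is met, so the respondent fails to carry Stage III.2.
So the claimant prevails on this issue.
Per-issue: Issue I → claimant; Issue II → claimant; Issue III → claimant. The claimant must prevail on every issue; overall, the claimant prevails.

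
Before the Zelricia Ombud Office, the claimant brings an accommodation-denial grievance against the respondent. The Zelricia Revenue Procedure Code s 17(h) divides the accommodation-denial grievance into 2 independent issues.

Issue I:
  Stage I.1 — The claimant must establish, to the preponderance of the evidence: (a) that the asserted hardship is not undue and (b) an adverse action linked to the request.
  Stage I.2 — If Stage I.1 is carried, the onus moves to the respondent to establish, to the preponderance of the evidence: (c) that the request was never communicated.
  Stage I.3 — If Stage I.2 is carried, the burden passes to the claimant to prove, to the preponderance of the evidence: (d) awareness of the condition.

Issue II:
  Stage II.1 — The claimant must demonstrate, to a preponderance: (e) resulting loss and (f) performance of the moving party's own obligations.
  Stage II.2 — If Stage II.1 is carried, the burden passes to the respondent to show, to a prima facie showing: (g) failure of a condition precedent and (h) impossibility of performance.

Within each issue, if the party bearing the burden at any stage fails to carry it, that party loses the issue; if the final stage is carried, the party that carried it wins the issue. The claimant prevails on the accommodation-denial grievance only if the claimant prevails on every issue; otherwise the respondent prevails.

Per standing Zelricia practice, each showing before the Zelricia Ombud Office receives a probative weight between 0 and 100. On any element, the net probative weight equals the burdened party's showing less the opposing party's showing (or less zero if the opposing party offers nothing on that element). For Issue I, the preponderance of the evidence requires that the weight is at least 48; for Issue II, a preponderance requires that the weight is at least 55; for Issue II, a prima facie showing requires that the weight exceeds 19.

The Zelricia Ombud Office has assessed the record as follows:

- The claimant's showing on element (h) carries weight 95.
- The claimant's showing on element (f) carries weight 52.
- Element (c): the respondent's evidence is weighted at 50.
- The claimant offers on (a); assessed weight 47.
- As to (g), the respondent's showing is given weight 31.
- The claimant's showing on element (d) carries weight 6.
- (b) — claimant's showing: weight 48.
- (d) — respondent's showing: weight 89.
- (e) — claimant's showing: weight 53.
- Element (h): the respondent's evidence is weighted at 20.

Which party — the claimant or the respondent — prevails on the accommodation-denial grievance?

respondent

— Issue I —
Stage I.1 (claimant, the preponderance of the evidence, weight is at least 48): (a) 47 < 48 — fails; (b) 48 ≥ 48 — meets.
  Not every element is met, so the claimant fails to carry Stage I.1.
The respondent prevails on this issue.
— Issue II —
Stage II.1 (claimant, a preponderance, weight is at least 55): (e) 53 < 55 — fails; (f) 52 < 55 — fails.
  Not every element is met, so the claimant fails to carry Stage II.1.
The analysis ends at Stage II.1; the respondent prevails on this issue.
Per-issue: Issue I → respondent; Issue II → respondent. The claimant must prevail on every issue; overall, the respondent prevails.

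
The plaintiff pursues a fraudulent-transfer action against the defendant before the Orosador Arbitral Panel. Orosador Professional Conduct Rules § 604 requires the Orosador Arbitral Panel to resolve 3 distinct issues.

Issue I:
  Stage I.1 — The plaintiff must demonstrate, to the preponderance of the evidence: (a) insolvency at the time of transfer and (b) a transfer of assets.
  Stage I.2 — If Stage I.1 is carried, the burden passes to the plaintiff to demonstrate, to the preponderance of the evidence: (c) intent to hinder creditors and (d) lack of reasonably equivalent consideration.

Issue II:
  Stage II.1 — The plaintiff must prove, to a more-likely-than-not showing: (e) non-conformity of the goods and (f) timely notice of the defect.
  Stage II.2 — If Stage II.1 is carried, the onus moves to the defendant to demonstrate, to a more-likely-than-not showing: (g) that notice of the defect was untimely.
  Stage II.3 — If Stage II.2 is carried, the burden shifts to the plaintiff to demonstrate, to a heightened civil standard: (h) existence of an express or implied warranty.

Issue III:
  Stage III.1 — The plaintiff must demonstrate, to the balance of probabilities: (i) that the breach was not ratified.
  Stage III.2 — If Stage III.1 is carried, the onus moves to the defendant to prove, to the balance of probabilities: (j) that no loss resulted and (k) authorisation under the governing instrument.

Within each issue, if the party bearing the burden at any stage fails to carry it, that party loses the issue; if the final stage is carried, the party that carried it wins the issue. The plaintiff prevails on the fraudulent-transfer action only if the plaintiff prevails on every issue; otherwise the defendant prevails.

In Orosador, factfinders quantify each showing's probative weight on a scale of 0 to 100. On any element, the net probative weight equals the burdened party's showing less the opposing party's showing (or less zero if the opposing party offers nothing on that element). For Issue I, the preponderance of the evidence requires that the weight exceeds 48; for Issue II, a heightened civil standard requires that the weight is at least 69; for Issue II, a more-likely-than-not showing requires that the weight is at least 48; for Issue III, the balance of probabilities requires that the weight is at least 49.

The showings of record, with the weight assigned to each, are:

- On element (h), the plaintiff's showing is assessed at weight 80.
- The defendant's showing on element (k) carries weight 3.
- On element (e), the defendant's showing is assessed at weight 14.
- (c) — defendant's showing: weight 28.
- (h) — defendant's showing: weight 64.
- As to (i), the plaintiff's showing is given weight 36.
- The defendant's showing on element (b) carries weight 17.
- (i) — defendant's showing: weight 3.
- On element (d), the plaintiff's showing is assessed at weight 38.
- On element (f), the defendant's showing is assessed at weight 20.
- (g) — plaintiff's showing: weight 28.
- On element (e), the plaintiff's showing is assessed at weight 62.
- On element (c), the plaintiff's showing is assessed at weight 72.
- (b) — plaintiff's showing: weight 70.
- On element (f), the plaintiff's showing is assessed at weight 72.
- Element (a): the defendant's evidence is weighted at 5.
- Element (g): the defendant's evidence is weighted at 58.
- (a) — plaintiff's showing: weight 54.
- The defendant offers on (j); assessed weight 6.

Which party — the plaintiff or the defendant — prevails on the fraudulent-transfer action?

— Issue I —
At Stage I.1 the plaintiff must meet the preponderance of the evidence (weight exceeds 48): on (a) the weight is 54 less the opposing 5 gives net 49, which does exceed 48, so (a) meets the standard; on (b) the weight is 70 less the opposing 17 gives net 53, which does exceed 48, so (b) meets the standard.
  Stage I.1 is satisfied; the plaintiff continues to bear the burden.
At Stage I.2 the plaintiff must meet the preponderance of the evidence (weight exceeds 48): on (c) the weight is 72 less the opposing 28 gives net 44, ≤ 48, so (c) does not meet the standard; on (d) the weight is 38, which does not exceed 48, so (d) does not meet the standard.
  Not every element is met, so the plaintiff fails to carry Stage I.2.
The defendant prevails on this issue.
— Issue II —
At Stage II.1 the plaintiff must meet a more-likely-than-not showing (weight is at least 48): on (e) the weight is 62 less the opposing 14 gives net 48, which does reach 48, so (e) meets the standard; on (f) the weight is 72 less the opposing 20 gives net 52, ≥ 48, so (f) meets the standard.
  The plaintiff carries Stage II.1; the defendant now bears the burden.
At Stage II.2 the defendant must meet a more-likely-than-not showing (weight is at least 48): on (g) the weight is 58 less the opposing 28 gives net 30, which does not reach 48, so (g) does not meet the standard.
  The defendant does not carry Stage II.2.
The analysis ends at Stage II.2; the plaintiff prevails on this issue.
— Issue III —
Stage III.1 — burden on plaintiff; standard: the balance of probabilities (weight is at least 49).
    (i): 36 − 3 = 33 < 49 [not met]
  The plaintiff does not carry Stage III.1.
So the defendant prevails on this issue.
Per-issue: Issue I → defendant; Issue II → plaintiff; Issue III → defendant. The plaintiff must prevail on every issue; overall, the defendant prevails.

defendant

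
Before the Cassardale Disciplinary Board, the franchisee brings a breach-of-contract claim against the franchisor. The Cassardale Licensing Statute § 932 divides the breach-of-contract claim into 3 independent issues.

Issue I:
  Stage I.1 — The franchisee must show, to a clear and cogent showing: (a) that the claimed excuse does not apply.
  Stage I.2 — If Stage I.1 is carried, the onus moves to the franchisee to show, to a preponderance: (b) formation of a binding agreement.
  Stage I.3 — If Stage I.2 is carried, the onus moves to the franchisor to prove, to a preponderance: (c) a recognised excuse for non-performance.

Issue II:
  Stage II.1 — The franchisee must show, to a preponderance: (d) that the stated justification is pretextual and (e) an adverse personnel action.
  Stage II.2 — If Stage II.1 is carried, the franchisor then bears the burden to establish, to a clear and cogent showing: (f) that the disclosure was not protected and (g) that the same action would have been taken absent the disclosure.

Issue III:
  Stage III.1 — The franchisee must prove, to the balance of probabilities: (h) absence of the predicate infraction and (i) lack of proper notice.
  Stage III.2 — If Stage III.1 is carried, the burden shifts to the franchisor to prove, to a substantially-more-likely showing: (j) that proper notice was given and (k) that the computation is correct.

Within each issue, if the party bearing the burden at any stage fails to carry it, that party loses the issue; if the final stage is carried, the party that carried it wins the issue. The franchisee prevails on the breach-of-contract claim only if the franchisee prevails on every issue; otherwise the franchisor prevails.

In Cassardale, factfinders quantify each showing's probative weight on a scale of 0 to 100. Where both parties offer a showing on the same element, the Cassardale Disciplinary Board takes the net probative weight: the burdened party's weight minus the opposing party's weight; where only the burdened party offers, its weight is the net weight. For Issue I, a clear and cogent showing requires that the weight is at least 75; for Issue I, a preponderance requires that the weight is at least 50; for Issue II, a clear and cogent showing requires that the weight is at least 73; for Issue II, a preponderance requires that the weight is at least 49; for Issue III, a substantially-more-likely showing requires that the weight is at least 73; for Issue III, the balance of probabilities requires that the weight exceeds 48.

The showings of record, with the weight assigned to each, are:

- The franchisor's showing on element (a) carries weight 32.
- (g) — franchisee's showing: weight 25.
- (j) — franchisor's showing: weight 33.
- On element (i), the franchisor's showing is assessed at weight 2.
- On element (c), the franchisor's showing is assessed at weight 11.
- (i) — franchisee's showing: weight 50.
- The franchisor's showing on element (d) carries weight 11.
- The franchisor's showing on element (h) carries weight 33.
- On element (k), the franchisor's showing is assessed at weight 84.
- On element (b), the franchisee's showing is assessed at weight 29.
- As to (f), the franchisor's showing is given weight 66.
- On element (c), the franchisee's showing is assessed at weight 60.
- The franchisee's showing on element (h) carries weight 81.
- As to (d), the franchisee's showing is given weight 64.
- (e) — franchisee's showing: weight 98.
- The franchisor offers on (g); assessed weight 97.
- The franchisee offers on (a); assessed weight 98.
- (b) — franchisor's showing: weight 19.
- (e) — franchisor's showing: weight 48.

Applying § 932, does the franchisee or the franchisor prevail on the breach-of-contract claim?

— Issue I —
Stage I.1 (franchisee, a clear and cogent showing, weight is at least 75): (a) net 98−32=66 < 75 — fails.
  Not every element is met, so the franchisee fails to carry Stage I.1.
So the franchisor prevails on this issue.
— Issue II —
At Stage II.1 the franchisee must meet a preponderance (weight is at least 49): on (d) the weight is 64 less the opposing 11 gives net 53, which does reach 49, so (d) meets the standard; on (e) the weight is 98 less the opposing 48 gives net 50, which does reach 49, so (e) meets the standard.
  All elements met. The burden passes to the franchisor.
At Stage II.2 the franchisor must meet a clear and cogent showing (weight is at least 73): on (f) the weight is 66, < 73, so (f) does not meet the standard; on (g) the weight is 97 less the opposing 25 gives net 72, < 73, so (g) does not meet the standard.
  Not every element is met, so the franchisor fails to carry Stage II.2.
So the franchisee prevails on this issue.
— Issue III —
Stage III.1 — burden on franchisee; standard: the balance of probabilities (weight exceeds 48).
    (h): 81 − 33 = 48 ≤ 48 [not met]
    (i): 50 − 2 = 48 ≤ 48 [not met]
  Stage III.1 not carried; the franchisee fails its burden.
So the franchisor prevails on this issue.
Per-issue: Issue I → franchisor; Issue II → franchisee; Issue III → franchisor. The franchisee must prevail on every issue; overall, the franchisor prevails.

franchisor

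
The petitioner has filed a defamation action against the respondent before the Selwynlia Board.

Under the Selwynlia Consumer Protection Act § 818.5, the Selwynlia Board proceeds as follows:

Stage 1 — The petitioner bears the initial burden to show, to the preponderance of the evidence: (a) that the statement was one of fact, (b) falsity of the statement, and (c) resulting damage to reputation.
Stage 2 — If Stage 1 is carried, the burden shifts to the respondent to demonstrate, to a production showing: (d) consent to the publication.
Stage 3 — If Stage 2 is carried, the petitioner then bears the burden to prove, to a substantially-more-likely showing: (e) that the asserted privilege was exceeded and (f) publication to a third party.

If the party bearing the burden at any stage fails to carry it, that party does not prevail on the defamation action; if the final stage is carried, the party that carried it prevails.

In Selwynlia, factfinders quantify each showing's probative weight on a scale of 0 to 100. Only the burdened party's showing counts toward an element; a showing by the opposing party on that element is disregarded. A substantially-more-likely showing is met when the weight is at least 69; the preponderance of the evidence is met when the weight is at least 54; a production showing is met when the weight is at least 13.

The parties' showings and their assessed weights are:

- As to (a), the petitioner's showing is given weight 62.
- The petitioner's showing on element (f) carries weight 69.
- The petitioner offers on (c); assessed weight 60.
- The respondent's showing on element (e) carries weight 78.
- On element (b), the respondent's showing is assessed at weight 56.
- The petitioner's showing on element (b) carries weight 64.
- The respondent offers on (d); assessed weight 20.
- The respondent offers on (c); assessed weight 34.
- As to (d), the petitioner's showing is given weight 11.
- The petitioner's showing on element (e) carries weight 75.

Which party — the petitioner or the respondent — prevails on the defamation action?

At Stage 1 the petitioner must meet the preponderance of the evidence (weight is at least 54): on (a) the weight is 62, which does reach 54, so (a) meets the standard; on (b) the weight is 64 (the respondent's 56 is given no effect), which does reach 54, so (b) meets the standard; on (c) the weight is 60 (the respondent's 34 is given no effect), ≥ 54, so (c) meets the standard.
  Stage 1 is satisfied; the onus moves to the respondent.
At Stage 2 the respondent must meet a production showing (weight is at least 13): on (d) the weight is 20 (the petitioner's 11 is given no effect), ≥ 13, so (d) meets the standard.
  All elements met. The burden passes to the petitioner.
At Stage 3 the petitioner must meet a substantially-more-likely showing (weight is at least 69): on (e) the weight is 75 (the respondent's 78 is given no effect), which does reach 69, so (e) meets the standard; on (f) the weight is 69, ≥ 69, so (f) meets the standard.
  The petitioner carries the last stage.
Every stage carried; the petitioner prevails.

petitioner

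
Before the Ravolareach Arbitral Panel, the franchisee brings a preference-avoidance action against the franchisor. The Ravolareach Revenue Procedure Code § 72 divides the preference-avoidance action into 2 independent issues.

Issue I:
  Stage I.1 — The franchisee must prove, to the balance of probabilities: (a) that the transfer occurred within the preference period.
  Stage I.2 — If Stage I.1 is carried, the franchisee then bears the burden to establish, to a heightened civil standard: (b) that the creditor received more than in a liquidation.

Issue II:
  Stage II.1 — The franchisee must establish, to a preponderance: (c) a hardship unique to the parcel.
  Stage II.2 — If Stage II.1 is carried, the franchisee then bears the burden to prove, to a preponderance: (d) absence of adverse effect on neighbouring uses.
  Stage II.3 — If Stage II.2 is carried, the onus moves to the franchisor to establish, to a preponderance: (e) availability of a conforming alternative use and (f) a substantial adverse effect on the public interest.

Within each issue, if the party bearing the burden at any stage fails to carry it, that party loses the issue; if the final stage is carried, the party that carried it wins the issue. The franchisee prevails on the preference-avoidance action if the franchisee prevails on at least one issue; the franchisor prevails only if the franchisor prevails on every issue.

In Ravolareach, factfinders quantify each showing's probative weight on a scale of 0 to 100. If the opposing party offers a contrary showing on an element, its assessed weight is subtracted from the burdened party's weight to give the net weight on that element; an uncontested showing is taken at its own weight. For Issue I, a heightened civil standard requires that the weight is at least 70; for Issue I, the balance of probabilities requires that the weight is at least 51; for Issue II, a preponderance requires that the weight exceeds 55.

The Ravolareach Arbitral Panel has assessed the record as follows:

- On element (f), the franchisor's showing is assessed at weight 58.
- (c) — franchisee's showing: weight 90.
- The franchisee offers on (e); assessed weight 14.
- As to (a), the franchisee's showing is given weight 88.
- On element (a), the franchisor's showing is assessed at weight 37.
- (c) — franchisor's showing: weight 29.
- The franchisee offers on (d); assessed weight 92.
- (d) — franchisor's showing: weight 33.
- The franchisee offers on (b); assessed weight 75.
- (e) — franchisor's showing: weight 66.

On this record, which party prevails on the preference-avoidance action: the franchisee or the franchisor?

— Issue I —
At Stage I.1 the franchisee must meet the balance of probabilities (weight is at least 51): on (a) the weight is 88 less the opposing 37 gives net 51, which does reach 51, so (a) meets the standard.
  Stage I.1 is satisfied; the franchisee continues to bear the burden.
At Stage I.2 the franchisee must meet a heightened civil standard (weight is at least 70): on (b) the weight is 75, which does reach 70, so (b) meets the standard.
  All elements met at the final stage.
With every stage satisfied, the franchisee prevails on this issue.
— Issue II —
Stage II.1 (franchisee, a preponderance, weight exceeds 55): (c) net 90−29=61 > 55 — meets.
  Stage II.1 is satisfied; the franchisee continues to bear the burden.
Stage II.2 (franchisee, a preponderance, weight exceeds 55): (d) net 92−33=59 > 55 — meets.
  Stage II.2 carried; the burden shifts to the franchisor.
Stage II.3 (franchisor, a preponderance, weight exceeds 55): (e) net 66−14=52 ≤ 55 — fails; (f) 58 > 55 — meets.
  Not every element is met, so the franchisor fails to carry Stage II.3.
The analysis ends at Stage II.3; the franchisee prevails on this issue.
Per-issue: Issue I → franchisee; Issue II → franchisee. The franchisee must prevail on at least one issue; overall, the franchisee prevails.

franchisee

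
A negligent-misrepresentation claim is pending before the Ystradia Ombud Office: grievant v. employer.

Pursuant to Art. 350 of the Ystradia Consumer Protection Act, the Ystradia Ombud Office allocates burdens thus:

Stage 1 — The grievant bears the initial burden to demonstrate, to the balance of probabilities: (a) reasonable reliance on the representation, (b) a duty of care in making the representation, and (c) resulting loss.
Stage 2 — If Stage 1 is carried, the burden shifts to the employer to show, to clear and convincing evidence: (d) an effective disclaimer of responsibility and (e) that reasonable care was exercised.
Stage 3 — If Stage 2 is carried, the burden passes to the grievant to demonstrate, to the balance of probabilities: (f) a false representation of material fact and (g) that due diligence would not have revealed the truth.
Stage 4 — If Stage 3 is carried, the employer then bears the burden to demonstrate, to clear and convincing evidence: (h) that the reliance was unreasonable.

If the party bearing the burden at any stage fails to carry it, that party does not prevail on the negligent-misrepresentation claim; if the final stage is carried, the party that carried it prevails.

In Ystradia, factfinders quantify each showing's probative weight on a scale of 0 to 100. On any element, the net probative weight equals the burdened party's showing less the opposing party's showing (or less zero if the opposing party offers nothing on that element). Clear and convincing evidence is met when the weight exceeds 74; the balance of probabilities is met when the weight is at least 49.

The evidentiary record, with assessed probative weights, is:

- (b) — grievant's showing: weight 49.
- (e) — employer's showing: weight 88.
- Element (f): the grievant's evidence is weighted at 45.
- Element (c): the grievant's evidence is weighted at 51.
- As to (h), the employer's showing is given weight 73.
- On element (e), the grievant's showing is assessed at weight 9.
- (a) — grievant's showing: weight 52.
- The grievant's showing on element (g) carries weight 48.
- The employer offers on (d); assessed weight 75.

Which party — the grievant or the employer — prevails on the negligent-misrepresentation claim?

At Stage 1 the grievant must meet the balance of probabilities (weight is at least 49): on (a) the weight is 52, ≥ 49, so (a) meets the standard; on (b) the weight is 49, which does reach 49, so (b) meets the standard; on (c) the weight is 51, ≥ 49, so (c) meets the standard.
  Stage 1 carried; the burden shifts to the employer.
At Stage 2 the employer must meet clear and convincing evidence (weight exceeds 74): on (d) the weight is 75, which does exceed 74, so (d) meets the standard; on (e) the weight is 88 less the opposing 9 gives net 79, > 74, so (e) meets the standard.
  Stage 2 is satisfied; the onus moves to the grievant.
At Stage 3 the grievant must meet the balance of probabilities (weight is at least 49): on (f) the weight is 45, < 49, so (f) does not meet the standard; on (g) the weight is 48, which does not reach 49, so (g) does not meet the standard.
  The grievant does not carry Stage 3.
The employer prevails.

employer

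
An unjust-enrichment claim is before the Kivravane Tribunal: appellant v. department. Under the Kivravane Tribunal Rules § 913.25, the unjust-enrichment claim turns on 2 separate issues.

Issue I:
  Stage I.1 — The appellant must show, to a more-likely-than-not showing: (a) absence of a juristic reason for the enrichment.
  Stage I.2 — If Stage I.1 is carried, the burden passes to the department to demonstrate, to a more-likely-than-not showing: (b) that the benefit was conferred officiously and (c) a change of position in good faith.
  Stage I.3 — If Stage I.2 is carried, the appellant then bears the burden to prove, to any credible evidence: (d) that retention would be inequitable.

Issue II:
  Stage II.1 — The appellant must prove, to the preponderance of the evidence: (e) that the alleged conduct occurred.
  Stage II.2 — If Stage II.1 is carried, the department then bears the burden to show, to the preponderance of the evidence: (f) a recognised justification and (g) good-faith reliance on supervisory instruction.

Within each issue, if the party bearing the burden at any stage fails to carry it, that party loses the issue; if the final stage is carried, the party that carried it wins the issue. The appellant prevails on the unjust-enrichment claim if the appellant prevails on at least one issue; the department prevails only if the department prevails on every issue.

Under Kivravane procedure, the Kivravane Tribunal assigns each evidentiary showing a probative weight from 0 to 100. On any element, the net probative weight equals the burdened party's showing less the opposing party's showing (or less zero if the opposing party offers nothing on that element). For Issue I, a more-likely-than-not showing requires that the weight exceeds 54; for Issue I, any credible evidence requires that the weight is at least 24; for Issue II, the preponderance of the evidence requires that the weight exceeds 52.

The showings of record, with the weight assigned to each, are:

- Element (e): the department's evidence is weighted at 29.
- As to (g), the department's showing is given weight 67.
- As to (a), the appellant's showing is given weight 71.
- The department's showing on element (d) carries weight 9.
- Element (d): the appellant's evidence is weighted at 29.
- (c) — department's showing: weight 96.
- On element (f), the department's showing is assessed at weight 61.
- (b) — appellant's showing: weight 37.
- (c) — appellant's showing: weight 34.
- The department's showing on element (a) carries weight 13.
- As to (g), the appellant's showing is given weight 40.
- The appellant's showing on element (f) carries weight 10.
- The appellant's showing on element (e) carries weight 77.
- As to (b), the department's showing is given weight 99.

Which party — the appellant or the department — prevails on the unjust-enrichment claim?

department

— Issue I —
Stage I.1 (appellant, a more-likely-than-not showing, weight exceeds 54): (a) net 71−13=58 > 54 — meets.
  The appellant carries Stage I.1; the department now bears the burden.
Stage I.2 (department, a more-likely-than-not showing, weight exceeds 54): (b) net 99−37=62 > 54 — meets; (c) net 96−34=62 > 54 — meets.
  Stage I.2 is satisfied; the onus moves to the appellant.
Stage I.3 (appellant, any credible evidence, weight is at least 24): (d) net 29−9=20 < 24 — fails.
  Stage I.3 not carried; the appellant fails its burden.
The department prevails on this issue.
— Issue II —
Stage II.1 — burden on appellant; standard: the preponderance of the evidence (weight exceeds 52).
    (e): 77 − 29 = 48 ≤ 52 [not met]
  The appellant does not carry Stage II.1.
The department prevails on this issue.
Per-issue: Issue I → department; Issue II → department. The appellant must prevail on at least one issue; overall, the department prevails.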